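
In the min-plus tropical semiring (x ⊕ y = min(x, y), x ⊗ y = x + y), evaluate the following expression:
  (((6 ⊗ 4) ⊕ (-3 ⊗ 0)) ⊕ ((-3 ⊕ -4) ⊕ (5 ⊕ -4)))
(((6 ⊗ 4) ⊕ (-3 ⊗ 0)) ⊕ ((-3 ⊕ -4) ⊕ (5 ⊕ -4))) = -4

Expand innermost to outermost. Recall ⊕ takes the minimum of its arguments and ⊗ takes their sum. Working out the expression (((6 ⊗ 4) ⊕ (-3 ⊗ 0)) ⊕ ((-3 ⊕ -4) ⊕ (5 ⊕ -4))) gives -4.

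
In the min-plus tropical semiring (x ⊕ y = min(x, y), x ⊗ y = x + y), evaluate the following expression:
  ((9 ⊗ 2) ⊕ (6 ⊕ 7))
((9 ⊗ 2) ⊕ (6 ⊕ 7)) = 6

Expand innermost to outermost. Recall ⊕ takes the minimum of its arguments and ⊗ takes their sum. Working out the expression ((9 ⊗ 2) ⊕ (6 ⊕ 7)) gives 6.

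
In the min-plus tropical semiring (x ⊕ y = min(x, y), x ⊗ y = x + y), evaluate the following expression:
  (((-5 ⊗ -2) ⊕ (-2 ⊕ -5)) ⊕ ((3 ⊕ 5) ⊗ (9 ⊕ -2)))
(((-5 ⊗ -2) ⊕ (-2 ⊕ -5)) ⊕ ((3 ⊕ 5) ⊗ (9 ⊕ -2))) = -7

Expand innermost to outermost. Recall ⊕ takes the minimum of its arguments and ⊗ takes their sum. Working out the expression (((-5 ⊗ -2) ⊕ (-2 ⊕ -5)) ⊕ ((3 ⊕ 5) ⊗ (9 ⊕ -2))) gives -7.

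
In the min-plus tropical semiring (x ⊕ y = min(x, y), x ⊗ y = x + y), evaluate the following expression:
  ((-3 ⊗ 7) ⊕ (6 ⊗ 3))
((-3 ⊗ 7) ⊕ (6 ⊗ 3)) = 4

Expand innermost to outermost. Recall ⊕ takes the minimum of its arguments and ⊗ takes their sum. Working out the expression ((-3 ⊗ 7) ⊕ (6 ⊗ 3)) gives 4.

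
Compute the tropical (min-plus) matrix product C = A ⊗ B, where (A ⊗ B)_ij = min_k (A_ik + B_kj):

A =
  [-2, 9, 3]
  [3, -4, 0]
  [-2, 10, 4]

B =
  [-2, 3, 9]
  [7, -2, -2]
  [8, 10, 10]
A ⊗ B =
  [-4, 1, 7]
  [1, -6, -6]
  [-4, 1, 7]

Apply the min-plus product entry-by-entry:
  C[0][0] = min over k of (A[0][0] + B[0][0] = -2 + -2 = -4, A[0][1] + B[1][0] = 9 + 7 = 16, A[0][2] + B[2][0] = 3 + 8 = 11) = -4 (attained at k = 0)
  C[0][1] = min over k of (A[0][0] + B[0][1] = -2 + 3 = 1, A[0][1] + B[1][1] = 9 + -2 = 7, A[0][2] + B[2][1] = 3 + 10 = 13) = 1 (attained at k = 0)
  C[0][2] = min over k of (A[0][0] + B[0][2] = -2 + 9 = 7, A[0][1] + B[1][2] = 9 + -2 = 7, A[0][2] + B[2][2] = 3 + 10 = 13) = 7 (attained at k = 0)
  C[1][0] = min over k of (A[1][0] + B[0][0] = 3 + -2 = 1, A[1][1] + B[1][0] = -4 + 7 = 3, A[1][2] + B[2][0] = 0 + 8 = 8) = 1 (attained at k = 0)
  C[1][1] = min over k of (A[1][0] + B[0][1] = 3 + 3 = 6, A[1][1] + B[1][1] = -4 + -2 = -6, A[1][2] + B[2][1] = 0 + 10 = 10) = -6 (attained at k = 1)
  C[1][2] = min over k of (A[1][0] + B[0][2] = 3 + 9 = 12, A[1][1] + B[1][2] = -4 + -2 = -6, A[1][2] + B[2][2] = 0 + 10 = 10) = -6 (attained at k = 1)
  C[2][0] = min over k of (A[2][0] + B[0][0] = -2 + -2 = -4, A[2][1] + B[1][0] = 10 + 7 = 17, A[2][2] + B[2][0] = 4 + 8 = 12) = -4 (attained at k = 0)
  C[2][1] = min over k of (A[2][0] + B[0][1] = -2 + 3 = 1, A[2][1] + B[1][1] = 10 + -2 = 8, A[2][2] + B[2][1] = 4 + 10 = 14) = 1 (attained at k = 0)
  C[2][2] = min over k of (A[2][0] + B[0][2] = -2 + 9 = 7, A[2][1] + B[1][2] = 10 + -2 = 8, A[2][2] + B[2][2] = 4 + 10 = 14) = 7 (attained at k = 0)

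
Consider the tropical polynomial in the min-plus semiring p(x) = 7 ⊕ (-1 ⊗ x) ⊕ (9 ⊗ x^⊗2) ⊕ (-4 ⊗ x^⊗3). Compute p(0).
p(0) = -4

A tropical monomial a ⊗ x^⊗i evaluates to a + i · x. Evaluating each term at x = 0:
  Term 0 contributes 7 + 0 · 0 = 7
  Term 1 contributes -1 + 1 · 0 = -1
  Term 2 contributes 9 + 2 · 0 = 9
  Term 3 contributes -4 + 3 · 0 = -4
p(0) = ⊕ of these = min[7, -1, 9, -4] = -4.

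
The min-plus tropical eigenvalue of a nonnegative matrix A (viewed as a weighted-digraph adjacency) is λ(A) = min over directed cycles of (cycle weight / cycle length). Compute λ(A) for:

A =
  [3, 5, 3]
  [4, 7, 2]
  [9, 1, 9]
λ(A) = 3/2

Enumerate directed cycles and compute their means (weight / length). Sample:
  cycle 0 → 0: weight = 3, length = 1, mean = 3/1 ≈ 3.000
  cycle 1 → 1: weight = 7, length = 1, mean = 7/1 ≈ 7.000
  cycle 2 → 2: weight = 9, length = 1, mean = 9/1 ≈ 9.000
  cycle 0 → 1 → 0: weight = 9, length = 2, mean = 9/2 ≈ 4.500
  cycle 0 → 2 → 0: weight = 12, length = 2, mean = 12/2 ≈ 6.000
  cycle 1 → 0 → 1: weight = 9, length = 2, mean = 9/2 ≈ 4.500
Minimum mean = 1.500, attained e.g. along the cycle 1 → 2 → 1 with weight 3 and length 2. So λ(A) = 3/2 = 3/2.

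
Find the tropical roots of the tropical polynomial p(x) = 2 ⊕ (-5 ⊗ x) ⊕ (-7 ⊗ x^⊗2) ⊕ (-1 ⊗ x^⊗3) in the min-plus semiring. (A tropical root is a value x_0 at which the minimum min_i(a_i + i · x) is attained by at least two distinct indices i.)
Roots: {-6, 2, 7}

Each tropical root is a break point of the lower envelope of the lines y = a_i + i · x (there are 4 lines, with slopes 0, 1, ..., 3). Only the lines that attain the minimum somewhere contribute to roots; other lines are dominated. Here the surviving (envelope) indices are i = 3, i = 2, i = 1, i = 0.
Intersections between consecutive envelope lines give the roots: for adjacent envelope indices i < j the intersection is x = (a_i − a_j) / (j − i). Reading off the sorted break points: {-6, 2, 7}.
Verification: at each break x_0, at least two indices attain the minimum of min_i(a_i + i · x_0).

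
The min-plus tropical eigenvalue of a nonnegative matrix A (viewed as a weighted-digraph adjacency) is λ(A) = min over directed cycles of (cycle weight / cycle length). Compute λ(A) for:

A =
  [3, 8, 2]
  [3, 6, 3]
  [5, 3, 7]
λ(A) = 8/3

Enumerate directed cycles and compute their means (weight / length). Sample:
  cycle 0 → 0: weight = 3, length = 1, mean = 3/1 ≈ 3.000
  cycle 1 → 1: weight = 6, length = 1, mean = 6/1 ≈ 6.000
  cycle 2 → 2: weight = 7, length = 1, mean = 7/1 ≈ 7.000
  cycle 0 → 1 → 0: weight = 11, length = 2, mean = 11/2 ≈ 5.500
  cycle 0 → 2 → 0: weight = 7, length = 2, mean = 7/2 ≈ 3.500
  cycle 1 → 0 → 1: weight = 11, length = 2, mean = 11/2 ≈ 5.500
Minimum mean = 2.667, attained e.g. along the cycle 0 → 2 → 1 → 0 with weight 8 and length 3. So λ(A) = 8/3 = 8/3.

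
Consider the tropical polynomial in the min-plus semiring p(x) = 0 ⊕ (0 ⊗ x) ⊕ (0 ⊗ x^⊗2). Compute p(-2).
p(-2) = -4

A tropical monomial a ⊗ x^⊗i evaluates to a + i · x. Evaluating each term at x = -2:
  Term 0 contributes 0 + 0 · -2 = 0
  Term 1 contributes 0 + 1 · -2 = -2
  Term 2 contributes 0 + 2 · -2 = -4
p(-2) = ⊕ of these = min[0, -2, -4] = -4.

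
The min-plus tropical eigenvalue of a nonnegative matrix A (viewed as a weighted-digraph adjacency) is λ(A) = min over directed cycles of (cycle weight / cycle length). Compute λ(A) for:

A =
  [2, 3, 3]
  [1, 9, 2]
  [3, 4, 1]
λ(A) = 1

Enumerate directed cycles and compute their means (weight / length). Sample:
  cycle 0 → 0: weight = 2, length = 1, mean = 2/1 ≈ 2.000
  cycle 1 → 1: weight = 9, length = 1, mean = 9/1 ≈ 9.000
  cycle 2 → 2: weight = 1, length = 1, mean = 1/1 ≈ 1.000
  cycle 0 → 1 → 0: weight = 4, length = 2, mean = 4/2 ≈ 2.000
  cycle 0 → 2 → 0: weight = 6, length = 2, mean = 6/2 ≈ 3.000
  cycle 1 → 0 → 1: weight = 4, length = 2, mean = 4/2 ≈ 2.000
Minimum mean = 1.000, attained e.g. along the cycle 2 → 2 with weight 1 and length 1. So λ(A) = 1/1 = 1.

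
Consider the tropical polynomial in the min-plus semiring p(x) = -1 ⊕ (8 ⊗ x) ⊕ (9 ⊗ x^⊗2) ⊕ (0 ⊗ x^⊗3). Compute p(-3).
p(-3) = -9

A tropical monomial a ⊗ x^⊗i evaluates to a + i · x. Evaluating each term at x = -3:
  Term 0 contributes -1 + 0 · -3 = -1
  Term 1 contributes 8 + 1 · -3 = 5
  Term 2 contributes 9 + 2 · -3 = 3
  Term 3 contributes 0 + 3 · -3 = -9
p(-3) = ⊕ of these = min[-1, 5, 3, -9] = -9.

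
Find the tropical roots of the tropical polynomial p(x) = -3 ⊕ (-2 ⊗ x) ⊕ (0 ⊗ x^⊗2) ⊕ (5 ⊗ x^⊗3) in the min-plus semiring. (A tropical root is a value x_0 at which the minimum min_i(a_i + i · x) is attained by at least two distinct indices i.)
Roots: {-5, -2, -1}

Each tropical root is a break point of the lower envelope of the lines y = a_i + i · x (there are 4 lines, with slopes 0, 1, ..., 3). Only the lines that attain the minimum somewhere contribute to roots; other lines are dominated. Here the surviving (envelope) indices are i = 3, i = 2, i = 1, i = 0.
Intersections between consecutive envelope lines give the roots: for adjacent envelope indices i < j the intersection is x = (a_i − a_j) / (j − i). Reading off the sorted break points: {-5, -2, -1}.
Verification: at each break x_0, at least two indices attain the minimum of min_i(a_i + i · x_0).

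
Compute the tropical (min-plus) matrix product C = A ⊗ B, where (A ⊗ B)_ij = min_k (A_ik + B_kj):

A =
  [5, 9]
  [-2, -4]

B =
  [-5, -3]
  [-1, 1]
A ⊗ B =
  [0, 2]
  [-7, -5]

Apply the min-plus product entry-by-entry:
  C[0][0] = min over k of (A[0][0] + B[0][0] = 5 + -5 = 0, A[0][1] + B[1][0] = 9 + -1 = 8) = 0 (attained at k = 0)
  C[0][1] = min over k of (A[0][0] + B[0][1] = 5 + -3 = 2, A[0][1] + B[1][1] = 9 + 1 = 10) = 2 (attained at k = 0)
  C[1][0] = min over k of (A[1][0] + B[0][0] = -2 + -5 = -7, A[1][1] + B[1][0] = -4 + -1 = -5) = -7 (attained at k = 0)
  C[1][1] = min over k of (A[1][0] + B[0][1] = -2 + -3 = -5, A[1][1] + B[1][1] = -4 + 1 = -3) = -5 (attained at k = 0)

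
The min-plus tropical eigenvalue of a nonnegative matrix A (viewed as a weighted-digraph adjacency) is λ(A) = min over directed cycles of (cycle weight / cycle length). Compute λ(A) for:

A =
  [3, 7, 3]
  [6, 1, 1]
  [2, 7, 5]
λ(A) = 1

Enumerate directed cycles and compute their means (weight / length). Sample:
  cycle 0 → 0: weight = 3, length = 1, mean = 3/1 ≈ 3.000
  cycle 1 → 1: weight = 1, length = 1, mean = 1/1 ≈ 1.000
  cycle 2 → 2: weight = 5, length = 1, mean = 5/1 ≈ 5.000
  cycle 0 → 1 → 0: weight = 13, length = 2, mean = 13/2 ≈ 6.500
  cycle 0 → 2 → 0: weight = 5, length = 2, mean = 5/2 ≈ 2.500
  cycle 1 → 0 → 1: weight = 13, length = 2, mean = 13/2 ≈ 6.500
Minimum mean = 1.000, attained e.g. along the cycle 1 → 1 with weight 1 and length 1. So λ(A) = 1/1 = 1.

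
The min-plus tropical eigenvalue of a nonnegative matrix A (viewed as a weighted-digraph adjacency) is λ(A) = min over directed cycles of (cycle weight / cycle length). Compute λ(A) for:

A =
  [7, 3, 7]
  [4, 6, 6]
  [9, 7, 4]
λ(A) = 7/2

Enumerate directed cycles and compute their means (weight / length). Sample:
  cycle 0 → 0: weight = 7, length = 1, mean = 7/1 ≈ 7.000
  cycle 1 → 1: weight = 6, length = 1, mean = 6/1 ≈ 6.000
  cycle 2 → 2: weight = 4, length = 1, mean = 4/1 ≈ 4.000
  cycle 0 → 1 → 0: weight = 7, length = 2, mean = 7/2 ≈ 3.500
  cycle 0 → 2 → 0: weight = 16, length = 2, mean = 16/2 ≈ 8.000
  cycle 1 → 0 → 1: weight = 7, length = 2, mean = 7/2 ≈ 3.500
Minimum mean = 3.500, attained e.g. along the cycle 0 → 1 → 0 with weight 7 and length 2. So λ(A) = 7/2 = 7/2.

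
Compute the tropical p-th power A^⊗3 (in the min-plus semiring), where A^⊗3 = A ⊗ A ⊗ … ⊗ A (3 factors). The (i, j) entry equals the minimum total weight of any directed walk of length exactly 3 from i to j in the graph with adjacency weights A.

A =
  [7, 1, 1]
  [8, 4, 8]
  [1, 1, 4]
A^⊗3 =
  [6, 3, 3]
  [10, 10, 10]
  [3, 3, 6]

Each entry (A^⊗3)_ij equals the minimum over all length-3 walks i = v_0 → v_1 → … → v_3 = j of Σ_t A[v_t][v_{t+1}]. For example, for (i, j) = (0, 2) we minimise over 9 possible intermediate vertex sequences; the minimum is 3, attained along the walk 0 → 2 → 0 → 2.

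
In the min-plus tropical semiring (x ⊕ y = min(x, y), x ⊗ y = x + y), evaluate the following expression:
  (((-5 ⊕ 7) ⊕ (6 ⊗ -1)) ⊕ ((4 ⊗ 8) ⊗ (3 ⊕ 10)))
(((-5 ⊕ 7) ⊕ (6 ⊗ -1)) ⊕ ((4 ⊗ 8) ⊗ (3 ⊕ 10))) = -5

Expand innermost to outermost. Recall ⊕ takes the minimum of its arguments and ⊗ takes their sum. Working out the expression (((-5 ⊕ 7) ⊕ (6 ⊗ -1)) ⊕ ((4 ⊗ 8) ⊗ (3 ⊕ 10))) gives -5.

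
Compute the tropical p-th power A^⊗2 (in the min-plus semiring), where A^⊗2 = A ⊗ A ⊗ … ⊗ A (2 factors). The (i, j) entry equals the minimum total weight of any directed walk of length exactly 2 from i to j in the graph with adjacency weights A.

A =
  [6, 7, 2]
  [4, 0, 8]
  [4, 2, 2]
A^⊗2 =
  [6, 4, 4]
  [4, 0, 6]
  [6, 2, 4]

Each entry (A^⊗2)_ij equals the minimum over all length-2 walks i = v_0 → v_1 → … → v_2 = j of Σ_t A[v_t][v_{t+1}]. For example, for (i, j) = (0, 2) we minimise over 3 possible intermediate vertex sequences; the minimum is 4, attained along the walk 0 → 2 → 2.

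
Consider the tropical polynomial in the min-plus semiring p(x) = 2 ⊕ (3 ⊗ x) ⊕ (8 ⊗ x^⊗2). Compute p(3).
p(3) = 2

A tropical monomial a ⊗ x^⊗i evaluates to a + i · x. Evaluating each term at x = 3:
  Term 0 contributes 2 + 0 · 3 = 2
  Term 1 contributes 3 + 1 · 3 = 6
  Term 2 contributes 8 + 2 · 3 = 14
p(3) = ⊕ of these = min[2, 6, 14] = 2.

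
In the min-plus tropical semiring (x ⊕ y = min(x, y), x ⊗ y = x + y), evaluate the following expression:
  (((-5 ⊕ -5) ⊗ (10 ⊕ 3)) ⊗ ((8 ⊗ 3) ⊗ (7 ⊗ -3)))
(((-5 ⊕ -5) ⊗ (10 ⊕ 3)) ⊗ ((8 ⊗ 3) ⊗ (7 ⊗ -3))) = 13

Expand innermost to outermost. Recall ⊕ takes the minimum of its arguments and ⊗ takes their sum. Working out the expression (((-5 ⊕ -5) ⊗ (10 ⊕ 3)) ⊗ ((8 ⊗ 3) ⊗ (7 ⊗ -3))) gives 13.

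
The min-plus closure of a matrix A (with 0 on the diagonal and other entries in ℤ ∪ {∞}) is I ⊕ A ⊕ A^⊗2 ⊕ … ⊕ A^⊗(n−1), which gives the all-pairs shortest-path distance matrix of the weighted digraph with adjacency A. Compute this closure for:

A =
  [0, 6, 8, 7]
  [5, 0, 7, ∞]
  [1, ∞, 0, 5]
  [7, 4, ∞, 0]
Closure =
  [0, 6, 8, 7]
  [5, 0, 7, 12]
  [1, 7, 0, 5]
  [7, 4, 11, 0]

This is the Floyd-Warshall all-pairs shortest-path computation. For each intermediate vertex k = 0, 1, …, 3, update dist[i][j] ← min(dist[i][j], dist[i][k] + dist[k][j]). The final matrix gives, for each (i, j), the minimum total weight of any directed path from i to j (possibly empty when i = j).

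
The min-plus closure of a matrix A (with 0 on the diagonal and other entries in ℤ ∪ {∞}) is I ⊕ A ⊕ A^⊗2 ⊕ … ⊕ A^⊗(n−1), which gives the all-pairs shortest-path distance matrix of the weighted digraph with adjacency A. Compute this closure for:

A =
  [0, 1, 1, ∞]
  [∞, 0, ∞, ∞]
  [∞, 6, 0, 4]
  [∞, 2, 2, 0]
Closure =
  [0, 1, 1, 5]
  [∞, 0, ∞, ∞]
  [∞, 6, 0, 4]
  [∞, 2, 2, 0]

This is the Floyd-Warshall all-pairs shortest-path computation. For each intermediate vertex k = 0, 1, …, 3, update dist[i][j] ← min(dist[i][j], dist[i][k] + dist[k][j]). The final matrix gives, for each (i, j), the minimum total weight of any directed path from i to j (possibly empty when i = j).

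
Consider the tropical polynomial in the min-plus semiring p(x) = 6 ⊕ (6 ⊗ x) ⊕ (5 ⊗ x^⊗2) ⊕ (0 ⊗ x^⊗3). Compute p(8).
p(8) = 6

A tropical monomial a ⊗ x^⊗i evaluates to a + i · x. Evaluating each term at x = 8:
  Term 0 contributes 6 + 0 · 8 = 6
  Term 1 contributes 6 + 1 · 8 = 14
  Term 2 contributes 5 + 2 · 8 = 21
  Term 3 contributes 0 + 3 · 8 = 24
p(8) = ⊕ of these = min[6, 14, 21, 24] = 6.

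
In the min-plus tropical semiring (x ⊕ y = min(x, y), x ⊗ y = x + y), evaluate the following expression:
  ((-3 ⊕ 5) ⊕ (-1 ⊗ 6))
((-3 ⊕ 5) ⊕ (-1 ⊗ 6)) = -3

Expand innermost to outermost. Recall ⊕ takes the minimum of its arguments and ⊗ takes their sum. Working out the expression ((-3 ⊕ 5) ⊕ (-1 ⊗ 6)) gives -3.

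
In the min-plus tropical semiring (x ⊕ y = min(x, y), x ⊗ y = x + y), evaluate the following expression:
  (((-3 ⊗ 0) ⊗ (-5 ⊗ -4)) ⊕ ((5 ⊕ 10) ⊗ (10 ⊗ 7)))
(((-3 ⊗ 0) ⊗ (-5 ⊗ -4)) ⊕ ((5 ⊕ 10) ⊗ (10 ⊗ 7))) = -12

Expand innermost to outermost. Recall ⊕ takes the minimum of its arguments and ⊗ takes their sum. Working out the expression (((-3 ⊗ 0) ⊗ (-5 ⊗ -4)) ⊕ ((5 ⊕ 10) ⊗ (10 ⊗ 7))) gives -12.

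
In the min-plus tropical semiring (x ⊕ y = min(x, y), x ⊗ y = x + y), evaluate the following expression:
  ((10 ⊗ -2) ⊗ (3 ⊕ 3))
((10 ⊗ -2) ⊗ (3 ⊕ 3)) = 11

Expand innermost to outermost. Recall ⊕ takes the minimum of its arguments and ⊗ takes their sum. Working out the expression ((10 ⊗ -2) ⊗ (3 ⊕ 3)) gives 11.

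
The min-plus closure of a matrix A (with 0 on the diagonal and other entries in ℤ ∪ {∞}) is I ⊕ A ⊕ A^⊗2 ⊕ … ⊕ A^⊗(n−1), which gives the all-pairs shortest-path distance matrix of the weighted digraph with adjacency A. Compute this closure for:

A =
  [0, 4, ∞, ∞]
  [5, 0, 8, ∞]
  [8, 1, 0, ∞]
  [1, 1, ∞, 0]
Closure =
  [0, 4, 12, ∞]
  [5, 0, 8, ∞]
  [6, 1, 0, ∞]
  [1, 1, 9, 0]

This is the Floyd-Warshall all-pairs shortest-path computation. For each intermediate vertex k = 0, 1, …, 3, update dist[i][j] ← min(dist[i][j], dist[i][k] + dist[k][j]). The final matrix gives, for each (i, j), the minimum total weight of any directed path from i to j (possibly empty when i = j).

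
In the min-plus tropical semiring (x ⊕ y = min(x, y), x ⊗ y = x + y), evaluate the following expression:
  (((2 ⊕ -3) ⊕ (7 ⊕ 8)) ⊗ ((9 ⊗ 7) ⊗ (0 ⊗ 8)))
(((2 ⊕ -3) ⊕ (7 ⊕ 8)) ⊗ ((9 ⊗ 7) ⊗ (0 ⊗ 8))) = 21

Expand innermost to outermost. Recall ⊕ takes the minimum of its arguments and ⊗ takes their sum. Working out the expression (((2 ⊕ -3) ⊕ (7 ⊕ 8)) ⊗ ((9 ⊗ 7) ⊗ (0 ⊗ 8))) gives 21.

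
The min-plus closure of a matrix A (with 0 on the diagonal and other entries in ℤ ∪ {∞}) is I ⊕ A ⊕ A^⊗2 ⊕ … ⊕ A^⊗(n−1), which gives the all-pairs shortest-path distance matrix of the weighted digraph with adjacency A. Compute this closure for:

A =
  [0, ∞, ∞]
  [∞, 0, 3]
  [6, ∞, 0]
Closure =
  [0, ∞, ∞]
  [9, 0, 3]
  [6, ∞, 0]

This is the Floyd-Warshall all-pairs shortest-path computation. For each intermediate vertex k = 0, 1, …, 2, update dist[i][j] ← min(dist[i][j], dist[i][k] + dist[k][j]). The final matrix gives, for each (i, j), the minimum total weight of any directed path from i to j (possibly empty when i = j).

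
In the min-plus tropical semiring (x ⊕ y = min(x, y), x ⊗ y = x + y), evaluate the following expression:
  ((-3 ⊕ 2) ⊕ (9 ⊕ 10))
((-3 ⊕ 2) ⊕ (9 ⊕ 10)) = -3

Expand innermost to outermost. Recall ⊕ takes the minimum of its arguments and ⊗ takes their sum. Working out the expression ((-3 ⊕ 2) ⊕ (9 ⊕ 10)) gives -3.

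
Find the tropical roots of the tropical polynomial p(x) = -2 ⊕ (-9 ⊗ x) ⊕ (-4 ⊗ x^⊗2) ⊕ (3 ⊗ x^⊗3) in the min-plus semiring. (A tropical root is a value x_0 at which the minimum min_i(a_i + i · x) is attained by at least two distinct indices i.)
Roots: {-7, -5, 7}

Each tropical root is a break point of the lower envelope of the lines y = a_i + i · x (there are 4 lines, with slopes 0, 1, ..., 3). Only the lines that attain the minimum somewhere contribute to roots; other lines are dominated. Here the surviving (envelope) indices are i = 3, i = 2, i = 1, i = 0.
Intersections between consecutive envelope lines give the roots: for adjacent envelope indices i < j the intersection is x = (a_i − a_j) / (j − i). Reading off the sorted break points: {-7, -5, 7}.
Verification: at each break x_0, at least two indices attain the minimum of min_i(a_i + i · x_0).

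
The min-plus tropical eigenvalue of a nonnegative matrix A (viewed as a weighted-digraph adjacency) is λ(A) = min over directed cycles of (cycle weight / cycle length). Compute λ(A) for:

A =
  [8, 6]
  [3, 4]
λ(A) = 4

Enumerate directed cycles and compute their means (weight / length). Sample:
  cycle 0 → 0: weight = 8, length = 1, mean = 8/1 ≈ 8.000
  cycle 1 → 1: weight = 4, length = 1, mean = 4/1 ≈ 4.000
  cycle 0 → 1 → 0: weight = 9, length = 2, mean = 9/2 ≈ 4.500
  cycle 1 → 0 → 1: weight = 9, length = 2, mean = 9/2 ≈ 4.500
Minimum mean = 4.000, attained e.g. along the cycle 1 → 1 with weight 4 and length 1. So λ(A) = 4/1 = 4.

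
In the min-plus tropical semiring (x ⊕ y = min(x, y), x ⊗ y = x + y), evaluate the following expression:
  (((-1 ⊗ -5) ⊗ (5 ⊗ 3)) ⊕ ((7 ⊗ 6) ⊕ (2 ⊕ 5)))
(((-1 ⊗ -5) ⊗ (5 ⊗ 3)) ⊕ ((7 ⊗ 6) ⊕ (2 ⊕ 5))) = 2

Expand innermost to outermost. Recall ⊕ takes the minimum of its arguments and ⊗ takes their sum. Working out the expression (((-1 ⊗ -5) ⊗ (5 ⊗ 3)) ⊕ ((7 ⊗ 6) ⊕ (2 ⊕ 5))) gives 2.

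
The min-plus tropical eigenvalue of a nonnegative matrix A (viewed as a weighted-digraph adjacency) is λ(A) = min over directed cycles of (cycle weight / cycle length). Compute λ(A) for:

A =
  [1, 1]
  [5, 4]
λ(A) = 1

Enumerate directed cycles and compute their means (weight / length). Sample:
  cycle 0 → 0: weight = 1, length = 1, mean = 1/1 ≈ 1.000
  cycle 1 → 1: weight = 4, length = 1, mean = 4/1 ≈ 4.000
  cycle 0 → 1 → 0: weight = 6, length = 2, mean = 6/2 ≈ 3.000
  cycle 1 → 0 → 1: weight = 6, length = 2, mean = 6/2 ≈ 3.000
Minimum mean = 1.000, attained e.g. along the cycle 0 → 0 with weight 1 and length 1. So λ(A) = 1/1 = 1.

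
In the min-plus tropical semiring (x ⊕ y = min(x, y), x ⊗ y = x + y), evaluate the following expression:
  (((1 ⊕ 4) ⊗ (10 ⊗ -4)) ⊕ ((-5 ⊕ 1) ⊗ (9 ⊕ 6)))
(((1 ⊕ 4) ⊗ (10 ⊗ -4)) ⊕ ((-5 ⊕ 1) ⊗ (9 ⊕ 6))) = 1

Expand innermost to outermost. Recall ⊕ takes the minimum of its arguments and ⊗ takes their sum. Working out the expression (((1 ⊕ 4) ⊗ (10 ⊗ -4)) ⊕ ((-5 ⊕ 1) ⊗ (9 ⊕ 6))) gives 1.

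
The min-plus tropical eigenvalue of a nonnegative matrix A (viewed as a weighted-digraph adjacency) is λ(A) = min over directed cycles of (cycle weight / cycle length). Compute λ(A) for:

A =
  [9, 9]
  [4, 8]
λ(A) = 13/2

Enumerate directed cycles and compute their means (weight / length). Sample:
  cycle 0 → 0: weight = 9, length = 1, mean = 9/1 ≈ 9.000
  cycle 1 → 1: weight = 8, length = 1, mean = 8/1 ≈ 8.000
  cycle 0 → 1 → 0: weight = 13, length = 2, mean = 13/2 ≈ 6.500
  cycle 1 → 0 → 1: weight = 13, length = 2, mean = 13/2 ≈ 6.500
Minimum mean = 6.500, attained e.g. along the cycle 0 → 1 → 0 with weight 13 and length 2. So λ(A) = 13/2 = 13/2.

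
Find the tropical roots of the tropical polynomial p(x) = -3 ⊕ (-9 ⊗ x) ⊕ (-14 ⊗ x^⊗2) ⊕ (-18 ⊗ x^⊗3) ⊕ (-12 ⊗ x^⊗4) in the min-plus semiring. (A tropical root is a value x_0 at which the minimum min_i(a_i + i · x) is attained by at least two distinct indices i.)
Roots: {-6, 4, 5, 6}

Each tropical root is a break point of the lower envelope of the lines y = a_i + i · x (there are 5 lines, with slopes 0, 1, ..., 4). Only the lines that attain the minimum somewhere contribute to roots; other lines are dominated. Here the surviving (envelope) indices are i = 4, i = 3, i = 2, i = 1, i = 0.
Intersections between consecutive envelope lines give the roots: for adjacent envelope indices i < j the intersection is x = (a_i − a_j) / (j − i). Reading off the sorted break points: {-6, 4, 5, 6}.
Verification: at each break x_0, at least two indices attain the minimum of min_i(a_i + i · x_0).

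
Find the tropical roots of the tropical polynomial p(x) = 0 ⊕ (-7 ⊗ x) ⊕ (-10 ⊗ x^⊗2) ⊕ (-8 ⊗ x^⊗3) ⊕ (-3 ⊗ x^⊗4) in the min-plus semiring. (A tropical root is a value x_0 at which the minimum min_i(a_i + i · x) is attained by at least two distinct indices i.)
Roots: {-5, -2, 3, 7}

Each tropical root is a break point of the lower envelope of the lines y = a_i + i · x (there are 5 lines, with slopes 0, 1, ..., 4). Only the lines that attain the minimum somewhere contribute to roots; other lines are dominated. Here the surviving (envelope) indices are i = 4, i = 3, i = 2, i = 1, i = 0.
Intersections between consecutive envelope lines give the roots: for adjacent envelope indices i < j the intersection is x = (a_i − a_j) / (j − i). Reading off the sorted break points: {-5, -2, 3, 7}.
Verification: at each break x_0, at least two indices attain the minimum of min_i(a_i + i · x_0).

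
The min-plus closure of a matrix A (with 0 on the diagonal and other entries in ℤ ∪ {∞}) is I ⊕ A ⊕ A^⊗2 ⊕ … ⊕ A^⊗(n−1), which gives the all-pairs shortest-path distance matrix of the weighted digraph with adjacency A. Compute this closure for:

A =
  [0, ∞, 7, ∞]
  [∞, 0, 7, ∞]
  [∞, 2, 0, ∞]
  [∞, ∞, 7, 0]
Closure =
  [0, 9, 7, ∞]
  [∞, 0, 7, ∞]
  [∞, 2, 0, ∞]
  [∞, 9, 7, 0]

This is the Floyd-Warshall all-pairs shortest-path computation. For each intermediate vertex k = 0, 1, …, 3, update dist[i][j] ← min(dist[i][j], dist[i][k] + dist[k][j]). The final matrix gives, for each (i, j), the minimum total weight of any directed path from i to j (possibly empty when i = j).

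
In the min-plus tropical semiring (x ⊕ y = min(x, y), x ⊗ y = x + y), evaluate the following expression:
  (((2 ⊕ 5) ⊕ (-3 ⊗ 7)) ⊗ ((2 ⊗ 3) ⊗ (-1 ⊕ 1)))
(((2 ⊕ 5) ⊕ (-3 ⊗ 7)) ⊗ ((2 ⊗ 3) ⊗ (-1 ⊕ 1))) = 6

Expand innermost to outermost. Recall ⊕ takes the minimum of its arguments and ⊗ takes their sum. Working out the expression (((2 ⊕ 5) ⊕ (-3 ⊗ 7)) ⊗ ((2 ⊗ 3) ⊗ (-1 ⊕ 1))) gives 6.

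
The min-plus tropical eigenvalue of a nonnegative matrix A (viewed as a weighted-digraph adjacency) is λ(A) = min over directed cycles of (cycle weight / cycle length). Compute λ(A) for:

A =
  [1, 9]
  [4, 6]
λ(A) = 1

Enumerate directed cycles and compute their means (weight / length). Sample:
  cycle 0 → 0: weight = 1, length = 1, mean = 1/1 ≈ 1.000
  cycle 1 → 1: weight = 6, length = 1, mean = 6/1 ≈ 6.000
  cycle 0 → 1 → 0: weight = 13, length = 2, mean = 13/2 ≈ 6.500
  cycle 1 → 0 → 1: weight = 13, length = 2, mean = 13/2 ≈ 6.500
Minimum mean = 1.000, attained e.g. along the cycle 0 → 0 with weight 1 and length 1. So λ(A) = 1/1 = 1.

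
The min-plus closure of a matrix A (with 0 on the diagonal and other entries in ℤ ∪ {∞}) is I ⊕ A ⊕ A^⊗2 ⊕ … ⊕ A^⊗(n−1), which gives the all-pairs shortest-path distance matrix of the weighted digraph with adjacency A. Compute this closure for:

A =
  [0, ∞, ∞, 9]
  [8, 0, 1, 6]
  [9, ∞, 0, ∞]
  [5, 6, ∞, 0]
Closure =
  [0, 15, 16, 9]
  [8, 0, 1, 6]
  [9, 24, 0, 18]
  [5, 6, 7, 0]

This is the Floyd-Warshall all-pairs shortest-path computation. For each intermediate vertex k = 0, 1, …, 3, update dist[i][j] ← min(dist[i][j], dist[i][k] + dist[k][j]). The final matrix gives, for each (i, j), the minimum total weight of any directed path from i to j (possibly empty when i = j).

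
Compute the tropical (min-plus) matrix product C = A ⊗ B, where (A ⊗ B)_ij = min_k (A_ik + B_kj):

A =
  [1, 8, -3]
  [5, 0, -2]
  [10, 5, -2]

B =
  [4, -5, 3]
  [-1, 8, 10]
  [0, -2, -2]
A ⊗ B =
  [-3, -5, -5]
  [-2, -4, -4]
  [-2, -4, -4]

Apply the min-plus product entry-by-entry:
  C[0][0] = min over k of (A[0][0] + B[0][0] = 1 + 4 = 5, A[0][1] + B[1][0] = 8 + -1 = 7, A[0][2] + B[2][0] = -3 + 0 = -3) = -3 (attained at k = 2)
  C[0][1] = min over k of (A[0][0] + B[0][1] = 1 + -5 = -4, A[0][1] + B[1][1] = 8 + 8 = 16, A[0][2] + B[2][1] = -3 + -2 = -5) = -5 (attained at k = 2)
  C[0][2] = min over k of (A[0][0] + B[0][2] = 1 + 3 = 4, A[0][1] + B[1][2] = 8 + 10 = 18, A[0][2] + B[2][2] = -3 + -2 = -5) = -5 (attained at k = 2)
  C[1][0] = min over k of (A[1][0] + B[0][0] = 5 + 4 = 9, A[1][1] + B[1][0] = 0 + -1 = -1, A[1][2] + B[2][0] = -2 + 0 = -2) = -2 (attained at k = 2)
  C[1][1] = min over k of (A[1][0] + B[0][1] = 5 + -5 = 0, A[1][1] + B[1][1] = 0 + 8 = 8, A[1][2] + B[2][1] = -2 + -2 = -4) = -4 (attained at k = 2)
  C[1][2] = min over k of (A[1][0] + B[0][2] = 5 + 3 = 8, A[1][1] + B[1][2] = 0 + 10 = 10, A[1][2] + B[2][2] = -2 + -2 = -4) = -4 (attained at k = 2)
  C[2][0] = min over k of (A[2][0] + B[0][0] = 10 + 4 = 14, A[2][1] + B[1][0] = 5 + -1 = 4, A[2][2] + B[2][0] = -2 + 0 = -2) = -2 (attained at k = 2)
  C[2][1] = min over k of (A[2][0] + B[0][1] = 10 + -5 = 5, A[2][1] + B[1][1] = 5 + 8 = 13, A[2][2] + B[2][1] = -2 + -2 = -4) = -4 (attained at k = 2)
  C[2][2] = min over k of (A[2][0] + B[0][2] = 10 + 3 = 13, A[2][1] + B[1][2] = 5 + 10 = 15, A[2][2] + B[2][2] = -2 + -2 = -4) = -4 (attained at k = 2)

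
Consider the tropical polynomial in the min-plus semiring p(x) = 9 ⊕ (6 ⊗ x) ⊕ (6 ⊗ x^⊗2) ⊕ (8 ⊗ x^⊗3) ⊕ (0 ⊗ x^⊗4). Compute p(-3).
p(-3) = -12

A tropical monomial a ⊗ x^⊗i evaluates to a + i · x. Evaluating each term at x = -3:
  Term 0 contributes 9 + 0 · -3 = 9
  Term 1 contributes 6 + 1 · -3 = 3
  Term 2 contributes 6 + 2 · -3 = 0
  Term 3 contributes 8 + 3 · -3 = -1
  Term 4 contributes 0 + 4 · -3 = -12
p(-3) = ⊕ of these = min[9, 3, 0, -1, -12] = -12.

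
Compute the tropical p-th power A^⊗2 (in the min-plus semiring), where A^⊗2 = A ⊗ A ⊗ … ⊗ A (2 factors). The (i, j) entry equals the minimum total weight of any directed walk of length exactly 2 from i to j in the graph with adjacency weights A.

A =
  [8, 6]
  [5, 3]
A^⊗2 =
  [11, 9]
  [8, 6]

Each entry (A^⊗2)_ij equals the minimum over all length-2 walks i = v_0 → v_1 → … → v_2 = j of Σ_t A[v_t][v_{t+1}]. For example, for (i, j) = (0, 1) we minimise over 2 possible intermediate vertex sequences; the minimum is 9, attained along the walk 0 → 1 → 1.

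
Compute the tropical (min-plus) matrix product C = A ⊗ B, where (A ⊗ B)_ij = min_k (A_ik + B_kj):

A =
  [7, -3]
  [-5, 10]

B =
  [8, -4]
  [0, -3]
A ⊗ B =
  [-3, -6]
  [3, -9]

Apply the min-plus product entry-by-entry:
  C[0][0] = min over k of (A[0][0] + B[0][0] = 7 + 8 = 15, A[0][1] + B[1][0] = -3 + 0 = -3) = -3 (attained at k = 1)
  C[0][1] = min over k of (A[0][0] + B[0][1] = 7 + -4 = 3, A[0][1] + B[1][1] = -3 + -3 = -6) = -6 (attained at k = 1)
  C[1][0] = min over k of (A[1][0] + B[0][0] = -5 + 8 = 3, A[1][1] + B[1][0] = 10 + 0 = 10) = 3 (attained at k = 0)
  C[1][1] = min over k of (A[1][0] + B[0][1] = -5 + -4 = -9, A[1][1] + B[1][1] = 10 + -3 = 7) = -9 (attained at k = 0)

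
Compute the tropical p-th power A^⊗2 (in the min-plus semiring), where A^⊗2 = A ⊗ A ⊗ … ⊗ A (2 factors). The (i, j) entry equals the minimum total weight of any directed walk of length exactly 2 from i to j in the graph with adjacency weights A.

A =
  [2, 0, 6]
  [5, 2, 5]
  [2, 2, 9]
A^⊗2 =
  [4, 2, 5]
  [7, 4, 7]
  [4, 2, 7]

Each entry (A^⊗2)_ij equals the minimum over all length-2 walks i = v_0 → v_1 → … → v_2 = j of Σ_t A[v_t][v_{t+1}]. For example, for (i, j) = (0, 2) we minimise over 3 possible intermediate vertex sequences; the minimum is 5, attained along the walk 0 → 1 → 2.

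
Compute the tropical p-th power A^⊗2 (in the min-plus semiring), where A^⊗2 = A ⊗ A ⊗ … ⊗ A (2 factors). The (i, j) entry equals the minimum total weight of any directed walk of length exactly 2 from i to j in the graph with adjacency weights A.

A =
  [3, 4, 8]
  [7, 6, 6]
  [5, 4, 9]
A^⊗2 =
  [6, 7, 10]
  [10, 10, 12]
  [8, 9, 10]

Each entry (A^⊗2)_ij equals the minimum over all length-2 walks i = v_0 → v_1 → … → v_2 = j of Σ_t A[v_t][v_{t+1}]. For example, for (i, j) = (0, 2) we minimise over 3 possible intermediate vertex sequences; the minimum is 10, attained along the walk 0 → 1 → 2.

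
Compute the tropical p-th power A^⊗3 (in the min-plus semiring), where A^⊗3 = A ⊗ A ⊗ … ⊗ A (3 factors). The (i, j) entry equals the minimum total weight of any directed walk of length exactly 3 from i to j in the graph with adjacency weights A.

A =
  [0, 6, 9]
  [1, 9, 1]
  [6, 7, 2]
A^⊗3 =
  [0, 6, 7]
  [1, 7, 5]
  [6, 11, 6]

Each entry (A^⊗3)_ij equals the minimum over all length-3 walks i = v_0 → v_1 → … → v_3 = j of Σ_t A[v_t][v_{t+1}]. For example, for (i, j) = (0, 2) we minimise over 9 possible intermediate vertex sequences; the minimum is 7, attained along the walk 0 → 0 → 1 → 2.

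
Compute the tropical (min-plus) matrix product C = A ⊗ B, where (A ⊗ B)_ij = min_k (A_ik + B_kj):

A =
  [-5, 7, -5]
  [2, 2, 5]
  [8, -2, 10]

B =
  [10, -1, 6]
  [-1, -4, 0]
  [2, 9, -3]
A ⊗ B =
  [-3, -6, -8]
  [1, -2, 2]
  [-3, -6, -2]

Apply the min-plus product entry-by-entry:
  C[0][0] = min over k of (A[0][0] + B[0][0] = -5 + 10 = 5, A[0][1] + B[1][0] = 7 + -1 = 6, A[0][2] + B[2][0] = -5 + 2 = -3) = -3 (attained at k = 2)
  C[0][1] = min over k of (A[0][0] + B[0][1] = -5 + -1 = -6, A[0][1] + B[1][1] = 7 + -4 = 3, A[0][2] + B[2][1] = -5 + 9 = 4) = -6 (attained at k = 0)
  C[0][2] = min over k of (A[0][0] + B[0][2] = -5 + 6 = 1, A[0][1] + B[1][2] = 7 + 0 = 7, A[0][2] + B[2][2] = -5 + -3 = -8) = -8 (attained at k = 2)
  C[1][0] = min over k of (A[1][0] + B[0][0] = 2 + 10 = 12, A[1][1] + B[1][0] = 2 + -1 = 1, A[1][2] + B[2][0] = 5 + 2 = 7) = 1 (attained at k = 1)
  C[1][1] = min over k of (A[1][0] + B[0][1] = 2 + -1 = 1, A[1][1] + B[1][1] = 2 + -4 = -2, A[1][2] + B[2][1] = 5 + 9 = 14) = -2 (attained at k = 1)
  C[1][2] = min over k of (A[1][0] + B[0][2] = 2 + 6 = 8, A[1][1] + B[1][2] = 2 + 0 = 2, A[1][2] + B[2][2] = 5 + -3 = 2) = 2 (attained at k = 1)
  C[2][0] = min over k of (A[2][0] + B[0][0] = 8 + 10 = 18, A[2][1] + B[1][0] = -2 + -1 = -3, A[2][2] + B[2][0] = 10 + 2 = 12) = -3 (attained at k = 1)
  C[2][1] = min over k of (A[2][0] + B[0][1] = 8 + -1 = 7, A[2][1] + B[1][1] = -2 + -4 = -6, A[2][2] + B[2][1] = 10 + 9 = 19) = -6 (attained at k = 1)
  C[2][2] = min over k of (A[2][0] + B[0][2] = 8 + 6 = 14, A[2][1] + B[1][2] = -2 + 0 = -2, A[2][2] + B[2][2] = 10 + -3 = 7) = -2 (attained at k = 1)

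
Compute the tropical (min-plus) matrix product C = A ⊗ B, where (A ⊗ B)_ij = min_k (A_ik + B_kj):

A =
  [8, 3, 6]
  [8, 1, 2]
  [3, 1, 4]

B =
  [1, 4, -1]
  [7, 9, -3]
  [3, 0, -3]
A ⊗ B =
  [9, 6, 0]
  [5, 2, -2]
  [4, 4, -2]

Apply the min-plus product entry-by-entry:
  C[0][0] = min over k of (A[0][0] + B[0][0] = 8 + 1 = 9, A[0][1] + B[1][0] = 3 + 7 = 10, A[0][2] + B[2][0] = 6 + 3 = 9) = 9 (attained at k = 0)
  C[0][1] = min over k of (A[0][0] + B[0][1] = 8 + 4 = 12, A[0][1] + B[1][1] = 3 + 9 = 12, A[0][2] + B[2][1] = 6 + 0 = 6) = 6 (attained at k = 2)
  C[0][2] = min over k of (A[0][0] + B[0][2] = 8 + -1 = 7, A[0][1] + B[1][2] = 3 + -3 = 0, A[0][2] + B[2][2] = 6 + -3 = 3) = 0 (attained at k = 1)
  C[1][0] = min over k of (A[1][0] + B[0][0] = 8 + 1 = 9, A[1][1] + B[1][0] = 1 + 7 = 8, A[1][2] + B[2][0] = 2 + 3 = 5) = 5 (attained at k = 2)
  C[1][1] = min over k of (A[1][0] + B[0][1] = 8 + 4 = 12, A[1][1] + B[1][1] = 1 + 9 = 10, A[1][2] + B[2][1] = 2 + 0 = 2) = 2 (attained at k = 2)
  C[1][2] = min over k of (A[1][0] + B[0][2] = 8 + -1 = 7, A[1][1] + B[1][2] = 1 + -3 = -2, A[1][2] + B[2][2] = 2 + -3 = -1) = -2 (attained at k = 1)
  C[2][0] = min over k of (A[2][0] + B[0][0] = 3 + 1 = 4, A[2][1] + B[1][0] = 1 + 7 = 8, A[2][2] + B[2][0] = 4 + 3 = 7) = 4 (attained at k = 0)
  C[2][1] = min over k of (A[2][0] + B[0][1] = 3 + 4 = 7, A[2][1] + B[1][1] = 1 + 9 = 10, A[2][2] + B[2][1] = 4 + 0 = 4) = 4 (attained at k = 2)
  C[2][2] = min over k of (A[2][0] + B[0][2] = 3 + -1 = 2, A[2][1] + B[1][2] = 1 + -3 = -2, A[2][2] + B[2][2] = 4 + -3 = 1) = -2 (attained at k = 1)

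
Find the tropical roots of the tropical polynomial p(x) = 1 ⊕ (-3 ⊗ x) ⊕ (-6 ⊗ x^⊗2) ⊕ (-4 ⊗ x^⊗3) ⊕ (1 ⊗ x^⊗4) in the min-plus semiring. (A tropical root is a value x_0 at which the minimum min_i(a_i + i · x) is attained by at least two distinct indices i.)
Roots: {-5, -2, 3, 4}

Each tropical root is a break point of the lower envelope of the lines y = a_i + i · x (there are 5 lines, with slopes 0, 1, ..., 4). Only the lines that attain the minimum somewhere contribute to roots; other lines are dominated. Here the surviving (envelope) indices are i = 4, i = 3, i = 2, i = 1, i = 0.
Intersections between consecutive envelope lines give the roots: for adjacent envelope indices i < j the intersection is x = (a_i − a_j) / (j − i). Reading off the sorted break points: {-5, -2, 3, 4}.
Verification: at each break x_0, at least two indices attain the minimum of min_i(a_i + i · x_0).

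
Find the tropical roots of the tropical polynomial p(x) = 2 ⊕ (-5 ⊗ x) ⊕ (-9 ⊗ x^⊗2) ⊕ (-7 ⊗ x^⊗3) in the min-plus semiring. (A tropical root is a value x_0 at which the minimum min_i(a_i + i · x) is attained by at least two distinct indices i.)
Roots: {-2, 4, 7}

Each tropical root is a break point of the lower envelope of the lines y = a_i + i · x (there are 4 lines, with slopes 0, 1, ..., 3). Only the lines that attain the minimum somewhere contribute to roots; other lines are dominated. Here the surviving (envelope) indices are i = 3, i = 2, i = 1, i = 0.
Intersections between consecutive envelope lines give the roots: for adjacent envelope indices i < j the intersection is x = (a_i − a_j) / (j − i). Reading off the sorted break points: {-2, 4, 7}.
Verification: at each break x_0, at least two indices attain the minimum of min_i(a_i + i · x_0).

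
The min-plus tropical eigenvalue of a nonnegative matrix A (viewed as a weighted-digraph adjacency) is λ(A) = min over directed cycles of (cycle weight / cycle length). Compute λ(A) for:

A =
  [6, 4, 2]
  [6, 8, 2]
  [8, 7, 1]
λ(A) = 1

Enumerate directed cycles and compute their means (weight / length). Sample:
  cycle 0 → 0: weight = 6, length = 1, mean = 6/1 ≈ 6.000
  cycle 1 → 1: weight = 8, length = 1, mean = 8/1 ≈ 8.000
  cycle 2 → 2: weight = 1, length = 1, mean = 1/1 ≈ 1.000
  cycle 0 → 1 → 0: weight = 10, length = 2, mean = 10/2 ≈ 5.000
  cycle 0 → 2 → 0: weight = 10, length = 2, mean = 10/2 ≈ 5.000
  cycle 1 → 0 → 1: weight = 10, length = 2, mean = 10/2 ≈ 5.000
Minimum mean = 1.000, attained e.g. along the cycle 2 → 2 with weight 1 and length 1. So λ(A) = 1/1 = 1.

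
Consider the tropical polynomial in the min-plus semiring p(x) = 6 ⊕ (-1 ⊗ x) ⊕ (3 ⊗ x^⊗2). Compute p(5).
p(5) = 4

A tropical monomial a ⊗ x^⊗i evaluates to a + i · x. Evaluating each term at x = 5:
  Term 0 contributes 6 + 0 · 5 = 6
  Term 1 contributes -1 + 1 · 5 = 4
  Term 2 contributes 3 + 2 · 5 = 13
p(5) = ⊕ of these = min[6, 4, 13] = 4.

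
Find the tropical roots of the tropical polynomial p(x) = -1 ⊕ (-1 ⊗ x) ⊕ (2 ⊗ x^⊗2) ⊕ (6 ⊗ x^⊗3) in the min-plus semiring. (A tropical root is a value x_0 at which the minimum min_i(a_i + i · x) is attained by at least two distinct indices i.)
Roots: {-4, -3, 0}

Each tropical root is a break point of the lower envelope of the lines y = a_i + i · x (there are 4 lines, with slopes 0, 1, ..., 3). Only the lines that attain the minimum somewhere contribute to roots; other lines are dominated. Here the surviving (envelope) indices are i = 3, i = 2, i = 1, i = 0.
Intersections between consecutive envelope lines give the roots: for adjacent envelope indices i < j the intersection is x = (a_i − a_j) / (j − i). Reading off the sorted break points: {-4, -3, 0}.
Verification: at each break x_0, at least two indices attain the minimum of min_i(a_i + i · x_0).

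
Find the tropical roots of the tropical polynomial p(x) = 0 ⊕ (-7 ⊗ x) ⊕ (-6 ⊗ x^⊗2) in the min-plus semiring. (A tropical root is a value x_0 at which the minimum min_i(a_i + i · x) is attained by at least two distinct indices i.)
Roots: {-1, 7}

Each tropical root is a break point of the lower envelope of the lines y = a_i + i · x (there are 3 lines, with slopes 0, 1, ..., 2). Only the lines that attain the minimum somewhere contribute to roots; other lines are dominated. Here the surviving (envelope) indices are i = 2, i = 1, i = 0.
Intersections between consecutive envelope lines give the roots: for adjacent envelope indices i < j the intersection is x = (a_i − a_j) / (j − i). Reading off the sorted break points: {-1, 7}.
Verification: at each break x_0, at least two indices attain the minimum of min_i(a_i + i · x_0).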